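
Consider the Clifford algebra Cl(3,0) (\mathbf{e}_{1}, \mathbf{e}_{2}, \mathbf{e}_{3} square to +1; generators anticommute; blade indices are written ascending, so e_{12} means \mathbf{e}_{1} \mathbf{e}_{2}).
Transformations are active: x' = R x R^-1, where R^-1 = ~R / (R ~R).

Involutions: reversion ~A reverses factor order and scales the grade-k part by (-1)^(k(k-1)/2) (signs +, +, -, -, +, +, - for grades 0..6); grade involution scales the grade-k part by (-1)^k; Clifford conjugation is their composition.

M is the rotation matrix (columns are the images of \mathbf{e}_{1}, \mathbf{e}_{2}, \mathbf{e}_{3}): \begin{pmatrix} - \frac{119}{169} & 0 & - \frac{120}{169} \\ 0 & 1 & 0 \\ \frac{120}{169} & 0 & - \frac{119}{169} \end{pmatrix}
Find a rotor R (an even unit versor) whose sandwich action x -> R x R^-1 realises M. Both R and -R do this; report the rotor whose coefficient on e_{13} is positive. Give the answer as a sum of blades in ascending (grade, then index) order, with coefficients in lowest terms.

Method: write R = a + b12*e_{12} + b13*e_{13} + b23*e_{23} with a^2 + b12^2 + b13^2 + b23^2 = 1 (so R^-1 = ~R). Expanding the columns R e_j ~R gives tr M = 4a^2 - 1 and, from the antisymmetric part, M21 - M12 = -4a*b12, M13 - M31 = 4a*b13, M32 - M23 = -4a*b23.
Here tr M = -\frac{69}{169}, so a^2 = (1 + tr M)/4 = \frac{25}{169} and a = ±\frac{5}{13}. Taking a = \frac{5}{13}: M21 - M12 = 0, M13 - M31 = -\frac{240}{169}, M32 - M23 = 0, giving b12 = 0, b13 = -\frac{12}{13}, b23 = 0, i.e. R = \frac{5}{13} - \frac{12}{13} e_{13}.
Its e_{13} coefficient is negative, so report the other preimage -R.
Answer: -\frac{5}{13} + \frac{12}{13} e_{13}. Uniqueness: Spin(3) -> SO(3) maps R and -R to the same rotation of trace -\frac{69}{169}; fixing the sign of the e_{13} coefficient removes the ambiguity.


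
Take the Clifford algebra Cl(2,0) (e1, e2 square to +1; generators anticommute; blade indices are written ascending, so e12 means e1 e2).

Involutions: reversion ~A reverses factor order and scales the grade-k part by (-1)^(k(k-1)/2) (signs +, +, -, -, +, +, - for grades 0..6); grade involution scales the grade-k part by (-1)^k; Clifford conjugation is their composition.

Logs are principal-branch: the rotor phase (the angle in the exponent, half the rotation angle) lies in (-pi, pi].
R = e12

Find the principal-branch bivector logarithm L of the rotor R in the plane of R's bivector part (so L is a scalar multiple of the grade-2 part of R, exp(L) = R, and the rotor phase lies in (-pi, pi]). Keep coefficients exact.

The scalar part of R is 0, which fixes the principal-branch rotor phase; the unit plane is then the bivector part divided by the sine of that phase, and L is that plane scaled by the phase.
Concretely: cos(phase) = 0 gives phase = ±pi/2, and since phase/sin(phase) is even the sign is immaterial: L = (phase/sin(phase)) * <R>_2 = (pi/2) * <R>_2.
Answer: pi/2*e12


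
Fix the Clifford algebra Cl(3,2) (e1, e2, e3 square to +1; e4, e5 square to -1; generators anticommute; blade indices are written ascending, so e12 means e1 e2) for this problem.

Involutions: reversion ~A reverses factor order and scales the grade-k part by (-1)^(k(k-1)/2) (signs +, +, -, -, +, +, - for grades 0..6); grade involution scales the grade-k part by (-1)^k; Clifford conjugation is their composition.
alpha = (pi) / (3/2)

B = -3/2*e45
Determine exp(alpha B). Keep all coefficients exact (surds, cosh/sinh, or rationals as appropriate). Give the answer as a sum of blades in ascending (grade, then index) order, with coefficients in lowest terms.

B^2 = (-3/2)^2*(e45)^2 = 9/4*(-1) = -9/4 (a basis 2-blade squares to minus the product of its generators' squares).
B^2 = -9/4 — the series telescopes trigonometrically here: l = 3/2, alpha*l = pi, so exp(alpha B) = cos(pi) + (sin(pi)/(3/2))*B = -1 + (0)*B.
Answer: -1


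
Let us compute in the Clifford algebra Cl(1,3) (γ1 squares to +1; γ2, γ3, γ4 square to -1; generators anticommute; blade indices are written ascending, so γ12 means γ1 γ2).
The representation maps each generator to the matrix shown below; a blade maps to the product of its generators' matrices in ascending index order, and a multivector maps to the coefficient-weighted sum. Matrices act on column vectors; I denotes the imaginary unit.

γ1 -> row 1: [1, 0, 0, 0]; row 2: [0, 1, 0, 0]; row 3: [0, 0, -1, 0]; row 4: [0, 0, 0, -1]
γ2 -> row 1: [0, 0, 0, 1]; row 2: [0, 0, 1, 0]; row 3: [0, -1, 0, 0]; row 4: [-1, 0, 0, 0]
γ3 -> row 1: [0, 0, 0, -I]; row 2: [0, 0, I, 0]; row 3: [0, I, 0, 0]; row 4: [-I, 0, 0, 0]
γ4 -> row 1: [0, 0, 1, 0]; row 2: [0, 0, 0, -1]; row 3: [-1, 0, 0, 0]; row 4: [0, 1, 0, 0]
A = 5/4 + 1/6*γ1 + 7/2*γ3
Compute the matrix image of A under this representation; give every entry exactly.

M = (5/4)*1 + (1/6)*rho(γ1) + (7/2)*rho(γ3), summed entrywise (1 is the identity matrix):
Answer: row 1: [17/12, 0, 0, -7*I/2]; row 2: [0, 17/12, 7*I/2, 0]; row 3: [0, 7*I/2, 13/12, 0]; row 4: [-7*I/2, 0, 0, 13/12]


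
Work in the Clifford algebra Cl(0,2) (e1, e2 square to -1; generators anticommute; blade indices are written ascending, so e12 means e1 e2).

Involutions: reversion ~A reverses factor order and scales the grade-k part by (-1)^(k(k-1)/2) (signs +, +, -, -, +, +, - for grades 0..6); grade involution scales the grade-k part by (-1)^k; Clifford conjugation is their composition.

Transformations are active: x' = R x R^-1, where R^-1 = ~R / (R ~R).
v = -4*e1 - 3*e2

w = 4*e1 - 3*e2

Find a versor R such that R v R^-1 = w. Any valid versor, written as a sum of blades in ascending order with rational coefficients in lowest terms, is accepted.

Construction: equal norms (both -25) license R = v + w = -6*e2 — nothing changes along that direction, while (v - w)/2 changes sign, so v maps onto w.
Answer: -6*e2


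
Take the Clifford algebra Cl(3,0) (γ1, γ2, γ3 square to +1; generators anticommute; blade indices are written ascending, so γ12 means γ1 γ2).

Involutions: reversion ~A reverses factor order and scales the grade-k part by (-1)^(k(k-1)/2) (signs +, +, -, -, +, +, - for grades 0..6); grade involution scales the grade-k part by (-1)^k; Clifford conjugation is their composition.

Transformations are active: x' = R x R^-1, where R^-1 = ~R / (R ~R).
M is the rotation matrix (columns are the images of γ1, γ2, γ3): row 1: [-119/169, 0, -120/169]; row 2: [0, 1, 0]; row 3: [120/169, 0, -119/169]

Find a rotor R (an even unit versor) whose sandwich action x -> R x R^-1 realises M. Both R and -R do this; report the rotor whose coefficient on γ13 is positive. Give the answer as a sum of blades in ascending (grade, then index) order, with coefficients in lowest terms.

Method: write R = a + b12*γ12 + b13*γ13 + b23*γ23 with a^2 + b12^2 + b13^2 + b23^2 = 1 (so R^-1 = ~R). Expanding the columns R e_j ~R gives tr M = 4a^2 - 1 and, from the antisymmetric part, M21 - M12 = -4a*b12, M13 - M31 = 4a*b13, M32 - M23 = -4a*b23.
Here tr M = -69/169, so a^2 = (1 + tr M)/4 = 25/169 and a = ±5/13. Taking a = 5/13: M21 - M12 = 0, M13 - M31 = -240/169, M32 - M23 = 0, giving b12 = 0, b13 = -12/13, b23 = 0, i.e. R = 5/13 - 12/13*γ13.
Its γ13 coefficient is negative, so report the other preimage -R.
Answer: -5/13 + 12/13*γ13. Key observation: the double cover Spin(3) -> SO(3) sends R and -R to the same matrix (trace -69/169 here), so the stated sign of the γ13 coefficient is what selects one sheet.


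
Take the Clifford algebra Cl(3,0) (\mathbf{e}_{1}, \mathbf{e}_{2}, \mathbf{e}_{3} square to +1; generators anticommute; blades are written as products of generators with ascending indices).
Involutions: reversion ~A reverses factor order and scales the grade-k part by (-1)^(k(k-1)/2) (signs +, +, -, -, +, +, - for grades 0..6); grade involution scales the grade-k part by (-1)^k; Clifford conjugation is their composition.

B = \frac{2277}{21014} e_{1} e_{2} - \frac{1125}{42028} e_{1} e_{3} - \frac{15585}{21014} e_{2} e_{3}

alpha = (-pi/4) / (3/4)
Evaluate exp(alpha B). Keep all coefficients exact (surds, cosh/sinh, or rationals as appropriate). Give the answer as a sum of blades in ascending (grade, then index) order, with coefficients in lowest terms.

B^2 term by term: the squares give (\frac{2277}{21014})^2*(e_{1} e_{2})^2 + (-\frac{1125}{42028})^2*(e_{1} e_{3})^2 + (-\frac{15585}{21014})^2*(e_{2} e_{3})^2 = \frac{5184729}{441588196}*(-1) + \frac{1265625}{1766352784}*(-1) + \frac{242892225}{441588196}*(-1) = -\frac{9}{16} (each basis 2-blade squares to minus the product of its generators' squares); cross terms between blades sharing an index anticommute and cancel. So B^2 = -\frac{9}{16}.
B^2 = -\frac{9}{16} — since the square is negative, the closed form is circular: l = \frac{3}{4}, alpha*l = - \frac{\pi}{4}, so exp(alpha B) = cos(- \frac{\pi}{4}) + (sin(- \frac{\pi}{4})/(\frac{3}{4}))*B = \frac{\sqrt{2}}{2} + (- \frac{2 \sqrt{2}}{3})*B.
Answer: \frac{\sqrt{2}}{2} - \frac{759 \sqrt{2}}{10507} e_{1} e_{2} + \frac{375 \sqrt{2}}{21014} e_{1} e_{3} + \frac{5195 \sqrt{2}}{10507} e_{2} e_{3}


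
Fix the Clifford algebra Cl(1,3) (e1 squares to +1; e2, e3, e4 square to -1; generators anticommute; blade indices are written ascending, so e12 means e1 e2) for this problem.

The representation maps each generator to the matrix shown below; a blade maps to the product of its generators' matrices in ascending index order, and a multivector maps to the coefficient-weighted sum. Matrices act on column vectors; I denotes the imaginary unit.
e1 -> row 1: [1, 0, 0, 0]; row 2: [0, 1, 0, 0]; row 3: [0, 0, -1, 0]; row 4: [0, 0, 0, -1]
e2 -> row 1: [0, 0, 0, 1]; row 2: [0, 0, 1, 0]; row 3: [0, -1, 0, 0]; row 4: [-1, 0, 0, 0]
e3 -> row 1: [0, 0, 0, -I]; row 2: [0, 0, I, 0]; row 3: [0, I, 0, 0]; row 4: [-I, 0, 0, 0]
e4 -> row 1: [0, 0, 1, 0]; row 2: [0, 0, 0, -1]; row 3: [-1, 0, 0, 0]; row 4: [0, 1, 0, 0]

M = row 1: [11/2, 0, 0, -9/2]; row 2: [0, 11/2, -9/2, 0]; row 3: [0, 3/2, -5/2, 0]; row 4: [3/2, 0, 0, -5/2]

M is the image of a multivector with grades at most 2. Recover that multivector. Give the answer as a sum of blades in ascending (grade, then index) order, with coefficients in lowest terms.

Method: the blade images are trace-orthogonal — tr(rho(e_A) rho(e_B)^-1) = 4 if A = B and 0 otherwise — and rho(e_A)^-1 = (e_A)^2 * rho(e_A) with (e_A)^2 = +1 or -1, so the coefficient of e_A in the preimage is (e_A)^2 * tr(M rho(e_A))/4.
Nonzero projections over blades of grade <= 2: 1: (1)^2 = +1, tr(M 1) = 6, coefficient 3/2; e1: (e1)^2 = +1, tr(M rho(e1)) = 16, coefficient 4; e2: (e2)^2 = -1, tr(M rho(e2)) = 12, coefficient -3; e12: (e12)^2 = +1, tr(M rho(e12)) = -6, coefficient -3/2. Every other blade of grade <= 2 projects to 0.
Answer: 3/2 + 4*e1 - 3*e2 - 3/2*e12


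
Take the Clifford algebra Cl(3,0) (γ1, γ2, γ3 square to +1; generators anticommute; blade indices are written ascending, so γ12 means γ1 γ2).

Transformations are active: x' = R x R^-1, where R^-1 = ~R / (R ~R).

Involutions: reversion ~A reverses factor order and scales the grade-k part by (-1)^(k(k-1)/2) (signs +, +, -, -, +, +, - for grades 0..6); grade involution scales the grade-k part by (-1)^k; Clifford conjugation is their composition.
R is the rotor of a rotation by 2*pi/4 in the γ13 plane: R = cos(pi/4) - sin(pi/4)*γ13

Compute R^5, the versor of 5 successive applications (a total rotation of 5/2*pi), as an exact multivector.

Rotor phase runs at HALF the rotation angle; powers of one rotor simply add phase, so after 5 steps in γ13 the phase is 5*pi/4 = 5*pi/4 and R^5 = cos(5*pi/4) - sin(5*pi/4)*γ13.
cos(5*pi/4) = -sqrt(2)/2 and sin(5*pi/4) = -sqrt(2)/2, so R^5 = -sqrt(2)/2 + sqrt(2)/2*γ13. The net rotation is 1/2*pi (after discarding 1 full turn, each of which contributes a factor -1 to the rotor); the rotor keeps the half-angle phase exactly.
Answer: -sqrt(2)/2 + sqrt(2)/2*γ13


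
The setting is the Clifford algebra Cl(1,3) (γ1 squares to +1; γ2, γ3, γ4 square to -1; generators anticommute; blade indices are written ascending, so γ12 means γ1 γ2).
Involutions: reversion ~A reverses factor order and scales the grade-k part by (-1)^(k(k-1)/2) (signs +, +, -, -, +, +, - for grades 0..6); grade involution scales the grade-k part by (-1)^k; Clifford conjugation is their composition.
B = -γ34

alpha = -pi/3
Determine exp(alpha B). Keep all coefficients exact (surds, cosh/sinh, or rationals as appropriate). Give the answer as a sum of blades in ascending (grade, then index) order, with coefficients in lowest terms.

B^2 = (-1)^2*(γ34)^2 = 1*(-1) = -1 (a basis 2-blade squares to minus the product of its generators' squares).
B^2 = -1 — since the square is negative, the closed form is circular: l = 1, alpha*l = -pi/3, so exp(alpha B) = cos(-pi/3) + (sin(-pi/3)/1)*B = 1/2 + (-sqrt(3)/2)*B.
Answer: 1/2 + sqrt(3)/2*γ34


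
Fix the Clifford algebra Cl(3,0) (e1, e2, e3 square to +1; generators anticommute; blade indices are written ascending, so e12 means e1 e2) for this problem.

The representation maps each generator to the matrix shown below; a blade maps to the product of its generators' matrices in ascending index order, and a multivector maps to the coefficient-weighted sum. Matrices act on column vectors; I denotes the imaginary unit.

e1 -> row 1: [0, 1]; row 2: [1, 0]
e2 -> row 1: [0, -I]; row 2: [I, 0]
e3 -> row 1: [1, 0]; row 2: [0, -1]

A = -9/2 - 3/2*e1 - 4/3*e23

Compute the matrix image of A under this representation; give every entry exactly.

Bivector images (products of the table entries): rho(e23) = rho(e2)rho(e3) = row 1: [0, I]; row 2: [I, 0].
M = (-9/2)*1 + (-3/2)*rho(e1) + (-4/3)*rho(e23), summed entrywise (1 is the identity matrix):
Answer: row 1: [-9/2, -3/2 - 4*I/3]; row 2: [-3/2 - 4*I/3, -9/2]


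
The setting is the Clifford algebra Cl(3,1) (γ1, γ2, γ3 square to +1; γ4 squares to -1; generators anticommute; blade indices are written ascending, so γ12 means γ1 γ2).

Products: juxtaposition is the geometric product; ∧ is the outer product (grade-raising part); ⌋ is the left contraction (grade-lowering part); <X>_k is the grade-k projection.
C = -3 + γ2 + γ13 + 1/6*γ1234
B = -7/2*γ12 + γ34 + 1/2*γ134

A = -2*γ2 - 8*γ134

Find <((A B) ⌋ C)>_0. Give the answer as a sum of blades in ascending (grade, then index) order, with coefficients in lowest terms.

step 1: -4 - 15*γ1 + 26*γ234 + γ1234
step 2: 71/6 - 13/3*γ1 - 4*γ2 - 15*γ3 - 4*γ13 - 5/2*γ234 - 2/3*γ1234
step 3: 71/6
Answer: 71/6


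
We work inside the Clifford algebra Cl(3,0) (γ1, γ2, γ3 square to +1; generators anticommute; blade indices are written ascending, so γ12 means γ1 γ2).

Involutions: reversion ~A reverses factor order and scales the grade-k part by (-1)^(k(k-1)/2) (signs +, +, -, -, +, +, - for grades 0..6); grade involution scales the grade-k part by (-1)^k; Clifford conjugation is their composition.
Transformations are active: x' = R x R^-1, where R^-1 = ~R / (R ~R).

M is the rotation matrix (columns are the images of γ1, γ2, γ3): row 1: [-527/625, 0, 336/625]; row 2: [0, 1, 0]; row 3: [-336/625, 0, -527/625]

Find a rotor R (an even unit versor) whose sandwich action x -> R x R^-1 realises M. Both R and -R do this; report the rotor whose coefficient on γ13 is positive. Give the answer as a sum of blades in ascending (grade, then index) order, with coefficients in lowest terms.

Method: write R = a + b12*γ12 + b13*γ13 + b23*γ23 with a^2 + b12^2 + b13^2 + b23^2 = 1 (so R^-1 = ~R). Expanding the columns R e_j ~R gives tr M = 4a^2 - 1 and, from the antisymmetric part, M21 - M12 = -4a*b12, M13 - M31 = 4a*b13, M32 - M23 = -4a*b23.
Here tr M = -429/625, so a^2 = (1 + tr M)/4 = 49/625 and a = ±7/25. Taking a = 7/25: M21 - M12 = 0, M13 - M31 = 672/625, M32 - M23 = 0, giving b12 = 0, b13 = 24/25, b23 = 0, i.e. R = 7/25 + 24/25*γ13.
Its γ13 coefficient is already positive.
Answer: 7/25 + 24/25*γ13. Note: both R and -R realise this M (trace -429/625); the covering map identifies them, and the γ13-coefficient sign is the tie-breaker.


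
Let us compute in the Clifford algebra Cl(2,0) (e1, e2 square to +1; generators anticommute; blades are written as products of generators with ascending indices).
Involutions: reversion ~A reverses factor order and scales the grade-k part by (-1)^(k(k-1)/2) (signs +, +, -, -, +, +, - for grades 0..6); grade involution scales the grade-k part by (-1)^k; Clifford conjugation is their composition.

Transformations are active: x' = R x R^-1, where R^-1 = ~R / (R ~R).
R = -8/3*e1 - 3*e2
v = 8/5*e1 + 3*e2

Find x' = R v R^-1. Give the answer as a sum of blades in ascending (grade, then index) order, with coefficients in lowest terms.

~R = -8/3*e1 - 3*e2, and R ~R = 145/9, so R^-1 = ~R / (145/9).
R v = -199/15 - 16/5*e1 e2
Answer: 2024/725*e1 + 1407/725*e2


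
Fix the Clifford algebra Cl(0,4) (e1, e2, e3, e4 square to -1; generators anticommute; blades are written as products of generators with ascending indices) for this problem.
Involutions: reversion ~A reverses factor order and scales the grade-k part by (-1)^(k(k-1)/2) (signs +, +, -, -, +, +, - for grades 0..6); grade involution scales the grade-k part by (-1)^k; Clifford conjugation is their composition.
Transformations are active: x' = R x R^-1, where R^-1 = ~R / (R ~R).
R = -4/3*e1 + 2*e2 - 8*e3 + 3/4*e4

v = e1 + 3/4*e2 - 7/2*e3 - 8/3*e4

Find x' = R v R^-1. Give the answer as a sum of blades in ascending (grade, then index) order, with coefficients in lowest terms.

~R = -4/3*e1 + 2*e2 - 8*e3 + 3/4*e4, and R ~R = -10129/144, so R^-1 = ~R / (-10129/144).
R v = -157/6 - 3*e1 e2 + 38/3*e1 e3 + 101/36*e1 e4 - e2 e3 - 283/48*e2 e4 + 575/24*e3 e4
Answer: -20177/10129*e1 + 29901/40516*e2 - 49673/20258*e3 + 97988/30387*e4


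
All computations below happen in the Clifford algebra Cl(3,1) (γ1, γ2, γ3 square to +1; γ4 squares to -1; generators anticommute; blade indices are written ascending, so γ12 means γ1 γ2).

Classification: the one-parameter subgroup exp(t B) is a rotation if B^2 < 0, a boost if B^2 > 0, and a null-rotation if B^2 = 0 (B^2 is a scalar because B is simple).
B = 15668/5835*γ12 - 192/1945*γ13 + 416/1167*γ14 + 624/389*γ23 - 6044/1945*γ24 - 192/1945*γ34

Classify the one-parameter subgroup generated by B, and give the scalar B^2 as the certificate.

B^2 term by term: the squares give (15668/5835)^2*(γ12)^2 + (-192/1945)^2*(γ13)^2 + (416/1167)^2*(γ14)^2 + (624/389)^2*(γ23)^2 + (-6044/1945)^2*(γ24)^2 + (-192/1945)^2*(γ34)^2 = 245486224/34047225*(-1) + 36864/3783025*(-1) + 173056/1361889*(+1) + 389376/151321*(-1) + 36529936/3783025*(+1) + 36864/3783025*(+1) = 0 (each basis 2-blade squares to minus the product of its generators' squares); cross terms between blades sharing an index anticommute and cancel; the commuting (index-disjoint) pairs give grade-4 terms 2*c*c'*(blade product), which cancel blade by blade — γ1234: -2005504/3783025 - 2320896/3783025 + 173056/151321 = 0 — confirming B is simple. So B^2 = 0.
Answer: null-rotation, certificate B^2 = 0. No conjugation can change B^2 = 0; the sign gives the class.


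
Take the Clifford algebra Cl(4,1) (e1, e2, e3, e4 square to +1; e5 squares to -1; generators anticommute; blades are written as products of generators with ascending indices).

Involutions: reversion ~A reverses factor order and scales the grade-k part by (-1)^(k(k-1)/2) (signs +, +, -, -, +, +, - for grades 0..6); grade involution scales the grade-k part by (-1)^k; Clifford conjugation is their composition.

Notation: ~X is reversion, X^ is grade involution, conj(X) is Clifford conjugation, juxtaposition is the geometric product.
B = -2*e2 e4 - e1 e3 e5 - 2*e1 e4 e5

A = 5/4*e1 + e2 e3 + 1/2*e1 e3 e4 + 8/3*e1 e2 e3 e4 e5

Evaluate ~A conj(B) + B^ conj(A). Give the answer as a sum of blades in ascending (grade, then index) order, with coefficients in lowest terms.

first term: -16/3*e2 e3 + 8/3*e2 e4 + 2*e3 e4 - 1/4*e3 e5 - 3*e4 e5 - e1 e2 e3 + 5/2*e1 e2 e4 + e1 e2 e5 + 16/3*e1 e3 e5 + 2*e1 e2 e3 e4 e5
second term: -16/3*e2 e3 + 8/3*e2 e4 + 2*e3 e4 - 9/4*e3 e5 - 2*e4 e5 + e1 e2 e3 + 5/2*e1 e2 e4 + e1 e2 e5 + 16/3*e1 e3 e5 - 2*e1 e2 e3 e4 e5
Answer: -32/3*e2 e3 + 16/3*e2 e4 + 4*e3 e4 - 5/2*e3 e5 - 5*e4 e5 + 5*e1 e2 e4 + 2*e1 e2 e5 + 32/3*e1 e3 e5


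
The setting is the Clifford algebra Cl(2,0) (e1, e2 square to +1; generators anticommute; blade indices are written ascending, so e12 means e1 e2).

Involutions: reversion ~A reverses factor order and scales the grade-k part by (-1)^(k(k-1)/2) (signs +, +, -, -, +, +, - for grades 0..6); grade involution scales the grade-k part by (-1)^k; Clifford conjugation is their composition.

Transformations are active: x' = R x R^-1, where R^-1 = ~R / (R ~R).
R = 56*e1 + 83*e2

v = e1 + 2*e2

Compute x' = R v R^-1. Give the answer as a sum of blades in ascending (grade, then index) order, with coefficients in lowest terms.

~R = 56*e1 + 83*e2, and R ~R = 10025, so R^-1 = ~R / (10025).
R v = 222 + 29*e12
Answer: 14839/10025*e1 + 16802/10025*e2


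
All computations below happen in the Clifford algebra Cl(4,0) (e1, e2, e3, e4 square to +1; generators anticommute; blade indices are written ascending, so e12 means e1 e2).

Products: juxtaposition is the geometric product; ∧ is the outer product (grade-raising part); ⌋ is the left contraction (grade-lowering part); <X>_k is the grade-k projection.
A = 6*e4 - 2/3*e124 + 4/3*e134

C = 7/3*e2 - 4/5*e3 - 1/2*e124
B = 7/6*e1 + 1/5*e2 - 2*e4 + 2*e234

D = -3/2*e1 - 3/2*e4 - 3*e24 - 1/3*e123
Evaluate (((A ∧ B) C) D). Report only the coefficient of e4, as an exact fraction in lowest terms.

step 1: -7*e14 - 6/5*e24 + 4/15*e1234
step 2: -3/5*e1 + 7/2*e2 + 2/15*e3 + 14/5*e4 + 1241/75*e124 - 224/45*e134 - 24/25*e234
step 3: -33/10 + 1241/25*e1 + 42/5*e2 + 72/25*e3 - 21/2*e4 - 17653/900*e12 + 53/6*e13 + 271/50*e14 + 41/25*e23 - 85669/2700*e24 + 394/225*e34 + 224/15*e123 + 9/5*e124 + 2/5*e234 - 38/75*e1234
Answer: -21/2


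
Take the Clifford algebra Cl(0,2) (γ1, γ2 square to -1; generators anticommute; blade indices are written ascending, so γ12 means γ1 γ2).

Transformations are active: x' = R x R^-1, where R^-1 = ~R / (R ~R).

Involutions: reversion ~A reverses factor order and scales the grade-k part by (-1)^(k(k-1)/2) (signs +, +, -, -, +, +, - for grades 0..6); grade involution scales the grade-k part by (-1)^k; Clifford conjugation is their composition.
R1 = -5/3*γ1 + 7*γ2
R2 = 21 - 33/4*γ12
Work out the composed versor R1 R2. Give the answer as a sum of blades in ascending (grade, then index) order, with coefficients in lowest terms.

Distribute over the terms of R1 (each basis-blade product reordered to ascending indices, repeated generators contracted through their squares):
(-5/3*γ1) R2 = -35*γ1 - 55/4*γ2
(7*γ2) R2 = -231/4*γ1 + 147*γ2
Summing the partial products and collecting blades:
Answer: -371/4*γ1 + 533/4*γ2


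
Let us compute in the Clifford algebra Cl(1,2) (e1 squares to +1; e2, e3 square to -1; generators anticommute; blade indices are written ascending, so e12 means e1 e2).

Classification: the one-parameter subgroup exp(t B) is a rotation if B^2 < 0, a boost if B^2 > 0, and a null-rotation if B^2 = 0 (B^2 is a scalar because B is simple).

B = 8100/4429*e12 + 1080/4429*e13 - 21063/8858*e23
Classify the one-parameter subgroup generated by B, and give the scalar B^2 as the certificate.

B^2 term by term: the squares give (8100/4429)^2*(e12)^2 + (1080/4429)^2*(e13)^2 + (-21063/8858)^2*(e23)^2 = 65610000/19616041*(+1) + 1166400/19616041*(+1) + 443649969/78464164*(-1) = -9/4 (each basis 2-blade squares to minus the product of its generators' squares); cross terms between blades sharing an index anticommute and cancel. So B^2 = -9/4.
Answer: rotation, certificate B^2 = -9/4. No conjugation can change B^2 = -9/4; the sign gives the class.


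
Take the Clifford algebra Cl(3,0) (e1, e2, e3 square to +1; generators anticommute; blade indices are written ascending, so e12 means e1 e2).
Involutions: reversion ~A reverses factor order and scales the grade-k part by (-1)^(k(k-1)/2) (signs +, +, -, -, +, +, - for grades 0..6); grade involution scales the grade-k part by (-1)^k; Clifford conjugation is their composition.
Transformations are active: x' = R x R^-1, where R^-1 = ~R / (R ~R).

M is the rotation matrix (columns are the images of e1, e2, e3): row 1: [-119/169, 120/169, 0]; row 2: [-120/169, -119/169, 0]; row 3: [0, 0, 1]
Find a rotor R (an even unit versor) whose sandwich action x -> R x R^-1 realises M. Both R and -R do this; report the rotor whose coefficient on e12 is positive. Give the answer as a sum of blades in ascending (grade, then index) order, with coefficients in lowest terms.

Method: write R = a + b12*e12 + b13*e13 + b23*e23 with a^2 + b12^2 + b13^2 + b23^2 = 1 (so R^-1 = ~R). Expanding the columns R e_j ~R gives tr M = 4a^2 - 1 and, from the antisymmetric part, M21 - M12 = -4a*b12, M13 - M31 = 4a*b13, M32 - M23 = -4a*b23.
Here tr M = -69/169, so a^2 = (1 + tr M)/4 = 25/169 and a = ±5/13. Taking a = 5/13: M21 - M12 = -240/169, M13 - M31 = 0, M32 - M23 = 0, giving b12 = 12/13, b13 = 0, b23 = 0, i.e. R = 5/13 + 12/13*e12.
Its e12 coefficient is already positive.
Answer: 5/13 + 12/13*e12. Why the constraint matters: R and -R act identically through the sandwich — M has trace -69/169 either way — so only the sign condition on e12 picks one of the two preimages.


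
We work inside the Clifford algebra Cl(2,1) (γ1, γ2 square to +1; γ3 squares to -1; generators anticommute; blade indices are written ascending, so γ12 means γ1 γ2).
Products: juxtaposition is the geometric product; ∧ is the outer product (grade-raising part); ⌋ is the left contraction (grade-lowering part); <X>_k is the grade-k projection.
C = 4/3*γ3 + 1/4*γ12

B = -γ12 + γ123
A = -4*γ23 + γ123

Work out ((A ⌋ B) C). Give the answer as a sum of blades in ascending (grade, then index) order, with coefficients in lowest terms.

step 1: 1 - 4*γ1
step 2: -γ2 + 4/3*γ3 + 1/4*γ12 - 16/3*γ13
Answer: -γ2 + 4/3*γ3 + 1/4*γ12 - 16/3*γ13


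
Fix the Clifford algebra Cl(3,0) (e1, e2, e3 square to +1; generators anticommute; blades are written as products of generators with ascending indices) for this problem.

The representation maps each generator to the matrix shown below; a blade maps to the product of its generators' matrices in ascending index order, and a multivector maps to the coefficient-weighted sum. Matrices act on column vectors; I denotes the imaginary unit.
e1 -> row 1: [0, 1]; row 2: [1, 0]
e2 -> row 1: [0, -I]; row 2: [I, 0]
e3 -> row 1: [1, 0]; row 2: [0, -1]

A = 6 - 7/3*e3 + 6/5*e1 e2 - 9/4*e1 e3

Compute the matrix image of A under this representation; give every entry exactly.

Bivector images (products of the table entries): rho(e1 e2) = rho(e1)rho(e2) = row 1: [I, 0]; row 2: [0, -I]; rho(e1 e3) = rho(e1)rho(e3) = row 1: [0, -1]; row 2: [1, 0].
M = (6)*1 + (-7/3)*rho(e3) + (6/5)*rho(e1 e2) + (-9/4)*rho(e1 e3), summed entrywise (1 is the identity matrix):
Answer: row 1: [11/3 + 6*I/5, 9/4]; row 2: [-9/4, 25/3 - 6*I/5]


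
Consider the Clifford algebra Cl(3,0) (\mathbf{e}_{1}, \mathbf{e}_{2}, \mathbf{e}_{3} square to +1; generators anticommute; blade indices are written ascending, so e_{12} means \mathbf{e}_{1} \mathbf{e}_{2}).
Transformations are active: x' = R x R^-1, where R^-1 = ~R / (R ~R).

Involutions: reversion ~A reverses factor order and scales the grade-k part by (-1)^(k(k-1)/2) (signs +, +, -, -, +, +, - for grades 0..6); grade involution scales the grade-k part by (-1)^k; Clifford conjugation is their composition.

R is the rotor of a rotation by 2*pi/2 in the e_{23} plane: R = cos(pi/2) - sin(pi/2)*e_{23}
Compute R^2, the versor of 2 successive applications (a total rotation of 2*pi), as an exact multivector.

The rotor phase is half the rotation angle and phases add under composition, so 2 steps in the e_{23} plane accumulate phase 2*(pi/2) = \pi: R^2 = cos(\pi) - sin(\pi)*e_{23}.
cos(\pi) = -1 and sin(\pi) = 0, so R^2 = -1. The total rotation 2*pi is 1 full turn, so every vector returns to itself, yet the rotor is -1, on the OTHER sheet of the double cover (an odd number of 2*pi turns).
Answer: -1


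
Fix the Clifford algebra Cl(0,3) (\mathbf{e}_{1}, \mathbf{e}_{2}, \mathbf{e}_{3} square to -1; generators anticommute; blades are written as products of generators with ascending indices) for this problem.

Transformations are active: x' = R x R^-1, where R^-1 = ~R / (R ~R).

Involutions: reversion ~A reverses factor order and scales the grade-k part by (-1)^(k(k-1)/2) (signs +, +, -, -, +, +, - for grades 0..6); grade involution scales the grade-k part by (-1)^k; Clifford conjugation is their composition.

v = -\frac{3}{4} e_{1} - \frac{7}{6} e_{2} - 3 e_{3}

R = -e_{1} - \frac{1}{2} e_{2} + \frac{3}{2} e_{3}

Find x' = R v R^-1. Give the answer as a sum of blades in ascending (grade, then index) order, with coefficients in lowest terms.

~R = -e_{1} - \frac{1}{2} e_{2} + \frac{3}{2} e_{3}, and R ~R = -\frac{7}{2}, so R^-1 = ~R / (-\frac{7}{2}).
R v = \frac{19}{6} + \frac{19}{24} e_{1} e_{2} + \frac{33}{8} e_{1} e_{3} + \frac{13}{4} e_{2} e_{3}
Answer: \frac{215}{84} e_{1} + \frac{29}{14} e_{2} + \frac{2}{7} e_{3}


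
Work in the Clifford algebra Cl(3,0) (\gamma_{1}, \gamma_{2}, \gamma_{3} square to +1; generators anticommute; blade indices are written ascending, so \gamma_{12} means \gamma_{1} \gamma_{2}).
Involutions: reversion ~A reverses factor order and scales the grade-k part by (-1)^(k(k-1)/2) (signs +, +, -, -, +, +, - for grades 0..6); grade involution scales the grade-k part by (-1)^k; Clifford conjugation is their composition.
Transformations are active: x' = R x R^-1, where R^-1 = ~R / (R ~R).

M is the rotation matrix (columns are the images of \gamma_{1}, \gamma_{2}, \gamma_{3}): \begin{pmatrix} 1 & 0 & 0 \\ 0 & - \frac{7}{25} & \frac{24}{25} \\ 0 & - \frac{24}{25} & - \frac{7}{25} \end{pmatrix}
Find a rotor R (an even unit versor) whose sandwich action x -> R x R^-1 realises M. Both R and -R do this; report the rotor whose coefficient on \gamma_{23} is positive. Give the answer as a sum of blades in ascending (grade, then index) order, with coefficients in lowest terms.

Method: write R = a + b12*\gamma_{12} + b13*\gamma_{13} + b23*\gamma_{23} with a^2 + b12^2 + b13^2 + b23^2 = 1 (so R^-1 = ~R). Expanding the columns R e_j ~R gives tr M = 4a^2 - 1 and, from the antisymmetric part, M21 - M12 = -4a*b12, M13 - M31 = 4a*b13, M32 - M23 = -4a*b23.
Here tr M = \frac{11}{25}, so a^2 = (1 + tr M)/4 = \frac{9}{25} and a = ±\frac{3}{5}. Taking a = \frac{3}{5}: M21 - M12 = 0, M13 - M31 = 0, M32 - M23 = -\frac{48}{25}, giving b12 = 0, b13 = 0, b23 = \frac{4}{5}, i.e. R = \frac{3}{5} + \frac{4}{5} \gamma_{23}.
Its \gamma_{23} coefficient is already positive.
Answer: \frac{3}{5} + \frac{4}{5} \gamma_{23}. Uniqueness: Spin(3) -> SO(3) maps R and -R to the same rotation of trace \frac{11}{25}; fixing the sign of the \gamma_{23} coefficient removes the ambiguity.


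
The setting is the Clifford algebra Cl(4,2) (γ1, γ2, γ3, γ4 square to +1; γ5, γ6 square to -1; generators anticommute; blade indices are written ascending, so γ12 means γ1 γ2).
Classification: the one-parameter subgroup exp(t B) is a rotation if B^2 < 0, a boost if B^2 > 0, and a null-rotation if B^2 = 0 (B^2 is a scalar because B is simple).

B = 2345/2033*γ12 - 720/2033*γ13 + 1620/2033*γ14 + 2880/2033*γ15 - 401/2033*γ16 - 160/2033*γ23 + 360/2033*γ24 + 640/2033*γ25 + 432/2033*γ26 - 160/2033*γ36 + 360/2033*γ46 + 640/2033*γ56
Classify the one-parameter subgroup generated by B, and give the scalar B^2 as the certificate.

B^2 term by term: the squares give (2345/2033)^2*(γ12)^2 + (-720/2033)^2*(γ13)^2 + (1620/2033)^2*(γ14)^2 + (2880/2033)^2*(γ15)^2 + (-401/2033)^2*(γ16)^2 + (-160/2033)^2*(γ23)^2 + (360/2033)^2*(γ24)^2 + (640/2033)^2*(γ25)^2 + (432/2033)^2*(γ26)^2 + (-160/2033)^2*(γ36)^2 + (360/2033)^2*(γ46)^2 + (640/2033)^2*(γ56)^2 = 5499025/4133089*(-1) + 518400/4133089*(-1) + 2624400/4133089*(-1) + 8294400/4133089*(+1) + 160801/4133089*(+1) + 25600/4133089*(-1) + 129600/4133089*(-1) + 409600/4133089*(+1) + 186624/4133089*(+1) + 25600/4133089*(+1) + 129600/4133089*(+1) + 409600/4133089*(-1) = 0 (each basis 2-blade squares to minus the product of its generators' squares); cross terms between blades sharing an index anticommute and cancel; the commuting (index-disjoint) pairs give grade-4 terms 2*c*c'*(blade product), which cancel blade by blade — γ1234: 518400/4133089 - 518400/4133089 = 0; γ1235: 921600/4133089 - 921600/4133089 = 0; γ1236: -750400/4133089 + 622080/4133089 + 128320/4133089 = 0; γ1245: -2073600/4133089 + 2073600/4133089 = 0; γ1246: 1688400/4133089 - 1399680/4133089 - 288720/4133089 = 0; γ1256: 3001600/4133089 - 2488320/4133089 - 513280/4133089 = 0; γ1346: -518400/4133089 + 518400/4133089 = 0; γ1356: -921600/4133089 + 921600/4133089 = 0; γ1456: 2073600/4133089 - 2073600/4133089 = 0; γ2346: -115200/4133089 + 115200/4133089 = 0; γ2356: -204800/4133089 + 204800/4133089 = 0; γ2456: 460800/4133089 - 460800/4133089 = 0 — confirming B is simple. So B^2 = 0.
Answer: null-rotation, certificate B^2 = 0. B^2 = 0 is basis-independent, so its sign is the whole story.


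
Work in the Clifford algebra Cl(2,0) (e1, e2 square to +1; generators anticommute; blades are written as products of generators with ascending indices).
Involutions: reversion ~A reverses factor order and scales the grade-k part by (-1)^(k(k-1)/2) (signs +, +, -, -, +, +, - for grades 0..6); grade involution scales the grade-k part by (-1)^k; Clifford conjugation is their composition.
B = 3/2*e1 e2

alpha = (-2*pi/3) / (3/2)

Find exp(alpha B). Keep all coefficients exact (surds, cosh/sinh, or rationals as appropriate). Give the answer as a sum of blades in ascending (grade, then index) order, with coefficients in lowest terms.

B^2 = (3/2)^2*(e1 e2)^2 = 9/4*(-1) = -9/4 (a basis 2-blade squares to minus the product of its generators' squares).
B^2 = -9/4 — a negative square means the series sums to a rotation: l = 3/2, alpha*l = -2*pi/3, so exp(alpha B) = cos(-2*pi/3) + (sin(-2*pi/3)/(3/2))*B = -1/2 + (-sqrt(3)/3)*B.
Answer: -1/2 - sqrt(3)/2*e1 e2


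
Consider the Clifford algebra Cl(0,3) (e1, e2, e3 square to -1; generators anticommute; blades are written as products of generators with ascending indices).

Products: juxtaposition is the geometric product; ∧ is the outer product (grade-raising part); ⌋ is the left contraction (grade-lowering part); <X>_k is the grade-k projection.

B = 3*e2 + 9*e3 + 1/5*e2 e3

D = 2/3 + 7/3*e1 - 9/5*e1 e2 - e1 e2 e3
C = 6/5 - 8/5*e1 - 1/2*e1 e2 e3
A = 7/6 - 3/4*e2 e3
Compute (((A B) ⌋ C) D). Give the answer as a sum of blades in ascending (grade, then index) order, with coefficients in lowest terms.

step 1: 3/20 + 41/4*e2 + 33/4*e3 + 7/30*e2 e3
step 2: 9/50 - 37/300*e1 + 33/8*e1 e2 - 41/8*e1 e3 - 3/40*e1 e2 e3
step 3: 7117/900 + 76/225*e1 + 1816/125*e2 - 4781/600*e3 + 1213/500*e1 e2 - 41/12*e1 e3 - 688/75*e2 e3 - 23/100*e1 e2 e3
Answer: 7117/900 + 76/225*e1 + 1816/125*e2 - 4781/600*e3 + 1213/500*e1 e2 - 41/12*e1 e3 - 688/75*e2 e3 - 23/100*e1 e2 e3


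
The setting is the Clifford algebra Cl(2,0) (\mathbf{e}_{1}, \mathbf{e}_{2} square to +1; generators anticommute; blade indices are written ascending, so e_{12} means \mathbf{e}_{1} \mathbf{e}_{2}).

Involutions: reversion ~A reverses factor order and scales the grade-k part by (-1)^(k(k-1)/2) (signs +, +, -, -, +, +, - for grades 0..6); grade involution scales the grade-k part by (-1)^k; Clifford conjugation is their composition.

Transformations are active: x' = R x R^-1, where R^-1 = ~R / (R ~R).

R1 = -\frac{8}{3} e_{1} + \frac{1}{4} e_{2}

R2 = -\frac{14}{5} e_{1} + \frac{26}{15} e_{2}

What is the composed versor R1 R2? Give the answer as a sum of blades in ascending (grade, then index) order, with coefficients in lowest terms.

Distribute over the terms of R1 (each basis-blade product reordered to ascending indices, repeated generators contracted through their squares):
(-\frac{8}{3} e_{1}) R2 = \frac{112}{15} - \frac{208}{45} e_{12}
(\frac{1}{4} e_{2}) R2 = \frac{13}{30} + \frac{7}{10} e_{12}
Summing the partial products and collecting blades:
Answer: \frac{79}{10} - \frac{353}{90} e_{12}


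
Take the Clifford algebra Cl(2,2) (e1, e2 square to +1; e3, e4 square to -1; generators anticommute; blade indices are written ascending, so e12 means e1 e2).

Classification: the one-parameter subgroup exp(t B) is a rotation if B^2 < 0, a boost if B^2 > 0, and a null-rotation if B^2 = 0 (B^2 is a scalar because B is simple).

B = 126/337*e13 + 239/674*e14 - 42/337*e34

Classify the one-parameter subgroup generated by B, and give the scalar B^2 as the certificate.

B^2 term by term: the squares give (126/337)^2*(e13)^2 + (239/674)^2*(e14)^2 + (-42/337)^2*(e34)^2 = 15876/113569*(+1) + 57121/454276*(+1) + 1764/113569*(-1) = 1/4 (each basis 2-blade squares to minus the product of its generators' squares); cross terms between blades sharing an index anticommute and cancel. So B^2 = 1/4.
Answer: boost, certificate B^2 = 1/4. B^2 = 1/4 is basis-independent, so its sign is the whole story.


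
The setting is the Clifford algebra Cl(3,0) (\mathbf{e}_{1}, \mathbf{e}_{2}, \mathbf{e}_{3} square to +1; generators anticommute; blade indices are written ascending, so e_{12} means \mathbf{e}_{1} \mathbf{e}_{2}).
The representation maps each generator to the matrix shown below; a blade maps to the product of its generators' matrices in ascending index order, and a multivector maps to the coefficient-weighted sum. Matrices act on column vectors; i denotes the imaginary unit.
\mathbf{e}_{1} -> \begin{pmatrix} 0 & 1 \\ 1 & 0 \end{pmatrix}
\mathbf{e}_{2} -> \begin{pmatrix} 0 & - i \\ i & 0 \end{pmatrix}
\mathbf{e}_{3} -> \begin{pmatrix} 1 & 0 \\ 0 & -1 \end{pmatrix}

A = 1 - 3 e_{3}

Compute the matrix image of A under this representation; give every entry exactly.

M = (1)*1 + (-3)*rho(e_{3}), summed entrywise (1 is the identity matrix):
Answer: \begin{pmatrix} -2 & 0 \\ 0 & 4 \end{pmatrix}


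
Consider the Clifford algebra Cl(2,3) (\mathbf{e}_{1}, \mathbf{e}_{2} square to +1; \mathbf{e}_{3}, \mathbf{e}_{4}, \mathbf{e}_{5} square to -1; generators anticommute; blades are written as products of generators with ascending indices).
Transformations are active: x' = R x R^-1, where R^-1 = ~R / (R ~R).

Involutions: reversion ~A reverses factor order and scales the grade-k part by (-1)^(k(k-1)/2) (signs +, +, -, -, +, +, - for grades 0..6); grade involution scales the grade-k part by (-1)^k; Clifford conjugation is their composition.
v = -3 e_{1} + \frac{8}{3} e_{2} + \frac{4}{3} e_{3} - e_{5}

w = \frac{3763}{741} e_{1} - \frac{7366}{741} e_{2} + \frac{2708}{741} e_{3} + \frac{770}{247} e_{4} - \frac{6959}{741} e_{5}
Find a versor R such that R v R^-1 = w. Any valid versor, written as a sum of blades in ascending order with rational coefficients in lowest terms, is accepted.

Since q(v) = q(w) = \frac{40}{3}, the sum R = v + w = \frac{1540}{741} e_{1} - \frac{5390}{741} e_{2} + \frac{1232}{247} e_{3} + \frac{770}{247} e_{4} - \frac{7700}{741} e_{5} does the job whenever invertible.
Answer: \frac{1540}{741} e_{1} - \frac{5390}{741} e_{2} + \frac{1232}{247} e_{3} + \frac{770}{247} e_{4} - \frac{7700}{741} e_{5}


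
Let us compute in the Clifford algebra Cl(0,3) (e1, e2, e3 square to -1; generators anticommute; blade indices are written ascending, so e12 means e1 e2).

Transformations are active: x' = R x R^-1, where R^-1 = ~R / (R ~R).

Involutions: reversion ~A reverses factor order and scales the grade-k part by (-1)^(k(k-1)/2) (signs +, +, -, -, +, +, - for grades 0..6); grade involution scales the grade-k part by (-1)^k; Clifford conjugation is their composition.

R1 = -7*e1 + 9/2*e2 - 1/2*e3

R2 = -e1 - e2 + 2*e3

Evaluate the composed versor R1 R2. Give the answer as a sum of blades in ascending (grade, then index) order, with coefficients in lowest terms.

Distribute over the terms of R1 (each basis-blade product reordered to ascending indices, repeated generators contracted through their squares):
(-7*e1) R2 = -7 + 7*e12 - 14*e13
(9/2*e2) R2 = 9/2 + 9/2*e12 + 9*e23
(-1/2*e3) R2 = 1 - 1/2*e13 - 1/2*e23
Summing the partial products and collecting blades:
Answer: -3/2 + 23/2*e12 - 29/2*e13 + 17/2*e23


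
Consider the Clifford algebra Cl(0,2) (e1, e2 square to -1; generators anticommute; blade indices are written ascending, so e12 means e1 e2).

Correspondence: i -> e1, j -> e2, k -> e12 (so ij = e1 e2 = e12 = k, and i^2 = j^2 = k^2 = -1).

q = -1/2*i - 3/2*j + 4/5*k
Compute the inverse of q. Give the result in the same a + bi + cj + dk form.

In blades: q = -1/2*e1 - 3/2*e2 + 4/5*e12.
With qbar = 1/2*e1 + 3/2*e2 - 4/5*e12 (scalar fixed, mapped units negated), q qbar = 157/50 (the sum of squared coefficients), so q^-1 = qbar / (157/50) = 25/157*e1 + 75/157*e2 - 40/157*e12; translating back:
Answer: 25/157*i + 75/157*j - 40/157*k
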